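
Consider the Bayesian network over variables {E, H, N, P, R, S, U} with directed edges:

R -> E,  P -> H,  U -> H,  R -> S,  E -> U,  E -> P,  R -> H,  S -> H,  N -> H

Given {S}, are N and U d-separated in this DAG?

Yes

4 paths connect N and U; each must be blocked for d-separation to hold:
  1. N → H ← R → E → U — H:collider[blocks]; R:fork[open]; E:chain[open] ⇒ blocked
  2. N → H ← S ← R → E → U — H:collider[blocks]; S:chain[blocks]; R:fork[open]; E:chain[open] ⇒ blocked
  3. N → H ← U — H:collider[blocks] ⇒ blocked
  4. N → H ← P ← E → U — H:collider[blocks]; P:chain[open]; E:fork[open] ⇒ blocked
All paths are blocked; N ⊥ U | {S} holds.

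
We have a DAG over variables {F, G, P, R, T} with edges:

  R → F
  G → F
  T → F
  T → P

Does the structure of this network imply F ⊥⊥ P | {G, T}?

Yes

Only one path connects F and P:
Path 1: F ← T → P
  T is a fork here and T is conditioned on, so the path is blocked at T.
Since every path is blocked, d-separation holds.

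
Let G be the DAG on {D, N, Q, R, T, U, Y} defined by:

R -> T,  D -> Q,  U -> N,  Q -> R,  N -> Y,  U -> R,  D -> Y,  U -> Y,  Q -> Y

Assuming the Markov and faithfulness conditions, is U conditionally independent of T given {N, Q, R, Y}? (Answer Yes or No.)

Enumerating the 5 paths from U to T and testing each for blocking by {N, Q, R, Y}:
Path 1: U → R → T
  R is a chain here and R is conditioned on, so the path is blocked at R.
Path 2: U → N → Y ← Q → R → T
  N is a chain here and N is conditioned on, so the path is blocked at N.
Path 3: U → N → Y ← D → Q → R → T
  N is a chain here and N is conditioned on, so the path is blocked at N.
Path 4: U → Y ← Q → R → T
  Q is a fork here and Q is conditioned on, so the path is blocked at Q.
Path 5: U → Y ← D → Q → R → T
  Q is a chain here and Q is conditioned on, so the path is blocked at Q.
Every path is blocked, so U and T are d-separated given {N, Q, R, Y}.

Yes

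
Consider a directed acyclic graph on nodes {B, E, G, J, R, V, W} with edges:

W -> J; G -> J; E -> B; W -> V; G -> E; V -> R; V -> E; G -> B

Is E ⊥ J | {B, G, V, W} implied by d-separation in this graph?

3 paths connect E and J; each must be blocked for d-separation to hold:
Path 1: E ← G → J
  G is a fork here and G is conditioned on, so the path is blocked at G.
Path 2: E ← V ← W → J
  V is a chain here and V is conditioned on, so the path is blocked at V.
Path 3: E → B ← G → J
  G is a fork here and G is conditioned on, so the path is blocked at G.
Since every path is blocked, d-separation holds.

Yes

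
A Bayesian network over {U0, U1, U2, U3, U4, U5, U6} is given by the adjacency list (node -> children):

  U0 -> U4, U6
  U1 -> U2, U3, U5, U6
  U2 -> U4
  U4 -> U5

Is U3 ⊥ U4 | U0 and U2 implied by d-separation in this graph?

Yes

We examine all 3 paths between U3 and U4:
Path 1: U3 ← U1 → U5 ← U4
  U5 is a collider here and neither U5 nor any of its descendants is conditioned on, so the collider stays closed — the path is blocked at U5.
Path 2: U3 ← U1 → U6 ← U0 → U4
  U6 is a collider here and neither U6 nor any of its descendants is conditioned on, so the collider stays closed — the path is blocked at U6.
Path 3: U3 ← U1 → U2 → U4
  U2 is a chain here and U2 is conditioned on, so the path is blocked at U2.
All paths are blocked; U3 ⊥ U4 | {U0, U2} holds.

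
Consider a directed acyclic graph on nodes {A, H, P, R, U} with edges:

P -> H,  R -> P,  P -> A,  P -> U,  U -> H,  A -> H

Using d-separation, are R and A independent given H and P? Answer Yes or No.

Enumerating the 3 paths from R to A and testing each for blocking by {H, P}:
Path 1: R → P → A
  P is a chain here and P is conditioned on, so the path is blocked at P.
Path 2: R → P → H ← A
  P is a chain here and P is conditioned on, so the path is blocked at P.
Path 3: R → P → U → H ← A
  P is a chain here and P is conditioned on, so the path is blocked at P.
All paths are blocked; R ⊥ A | {H, P} holds.

Yes — R and A are d-separated given {H, P}.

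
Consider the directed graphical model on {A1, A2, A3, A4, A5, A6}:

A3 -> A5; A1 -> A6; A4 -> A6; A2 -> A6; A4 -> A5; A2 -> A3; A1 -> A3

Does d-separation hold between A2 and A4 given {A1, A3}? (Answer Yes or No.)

We examine all 4 paths between A2 and A4:
  1. A2 → A3 → A5 ← A4 — A3:chain[blocks]; A5:collider[blocks] ⇒ blocked
  2. A2 → A3 ← A1 → A6 ← A4 — A3:collider[open]; A1:fork[blocks]; A6:collider[blocks] ⇒ blocked
  3. A2 → A6 ← A4 — A6:collider[blocks] ⇒ blocked
  4. A2 → A6 ← A1 → A3 → A5 ← A4 — A6:collider[blocks]; A1:fork[blocks]; A3:chain[blocks]; A5:collider[blocks] ⇒ blocked
Since every path is blocked, d-separation holds.

Yes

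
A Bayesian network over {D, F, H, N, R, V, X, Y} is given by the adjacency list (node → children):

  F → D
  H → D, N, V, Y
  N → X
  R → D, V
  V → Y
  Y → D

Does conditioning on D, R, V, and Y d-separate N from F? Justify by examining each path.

No

There are 5 undirected paths between N and F; checking each against the conditioning set {D, R, V, Y}:
  1. N ← H → D ← F — H:fork[open]; D:collider[open] ⇒ active
  2. N ← H → Y → D ← F — H:fork[open]; Y:chain[blocks]; D:collider[open] ⇒ blocked
  3. N ← H → Y ← V ← R → D ← F — H:fork[open]; Y:collider[open]; V:chain[blocks]; R:fork[blocks]; D:collider[open] ⇒ blocked
  4. N ← H → V ← R → D ← F — H:fork[open]; V:collider[open]; R:fork[blocks]; D:collider[open] ⇒ blocked
  5. N ← H → V → Y → D ← F — H:fork[open]; V:chain[blocks]; Y:chain[blocks]; D:collider[open] ⇒ blocked
Since the path N ← H → D ← F is active, N and F are not d-separated given {D, R, V, Y}.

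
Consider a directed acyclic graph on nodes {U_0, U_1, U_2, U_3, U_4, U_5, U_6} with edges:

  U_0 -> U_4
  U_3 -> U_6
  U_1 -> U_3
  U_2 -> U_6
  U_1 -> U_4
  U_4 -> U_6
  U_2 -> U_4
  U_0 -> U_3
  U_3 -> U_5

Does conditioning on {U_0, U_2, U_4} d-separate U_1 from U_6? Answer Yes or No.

No

We examine all 6 paths between U_1 and U_6:
Path 1: U_1 → U_3 → U_6
  U_3 is a chain and U_3 is not conditioned on — no node blocks this path, so it is active.
Path 2: U_1 → U_3 ← U_0 → U_4 → U_6
  U_3 is a collider here and neither U_3 nor any of its descendants is conditioned on, so the collider stays closed — the path is blocked at U_3.
Path 3: U_1 → U_3 ← U_0 → U_4 ← U_2 → U_6
  U_3 is a collider here and neither U_3 nor any of its descendants is conditioned on, so the collider stays closed — the path is blocked at U_3.
Path 4: U_1 → U_4 → U_6
  U_4 is a chain here and U_4 is conditioned on, so the path is blocked at U_4.
Path 5: U_1 → U_4 ← U_0 → U_3 → U_6
  U_0 is a fork here and U_0 is conditioned on, so the path is blocked at U_0.
Path 6: U_1 → U_4 ← U_2 → U_6
  U_2 is a fork here and U_2 is conditioned on, so the path is blocked at U_2.
Because an active path exists, U_1 and U_6 are not d-separated.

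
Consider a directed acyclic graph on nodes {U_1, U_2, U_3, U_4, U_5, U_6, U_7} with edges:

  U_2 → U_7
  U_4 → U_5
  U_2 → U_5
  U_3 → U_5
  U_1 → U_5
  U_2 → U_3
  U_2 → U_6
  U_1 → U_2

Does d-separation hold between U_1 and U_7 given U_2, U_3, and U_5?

Yes

Enumerating the 3 paths from U_1 to U_7 and testing each for blocking by {U_2, U_3, U_5}:
Path 1: U_1 → U_5 ← U_3 ← U_2 → U_7
  U_3 is a chain here and U_3 is conditioned on, so the path is blocked at U_3.
Path 2: U_1 → U_5 ← U_2 → U_7
  U_2 is a fork here and U_2 is conditioned on, so the path is blocked at U_2.
Path 3: U_1 → U_2 → U_7
  U_2 is a chain here and U_2 is conditioned on, so the path is blocked at U_2.
Since every path is blocked, d-separation holds.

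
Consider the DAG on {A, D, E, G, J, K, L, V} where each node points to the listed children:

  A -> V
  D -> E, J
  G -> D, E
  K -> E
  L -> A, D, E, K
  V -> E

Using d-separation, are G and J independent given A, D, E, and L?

There are 5 undirected paths between G and J; checking each against the conditioning set {A, D, E, L}:
Path 1: G → E ← V ← A ← L → D → J
  A is a chain here and A is conditioned on, so the path is blocked at A.
Path 2: G → E ← K ← L → D → J
  L is a fork here and L is conditioned on, so the path is blocked at L.
Path 3: G → E ← D → J
  D is a fork here and D is conditioned on, so the path is blocked at D.
Path 4: G → E ← L → D → J
  L is a fork here and L is conditioned on, so the path is blocked at L.
Path 5: G → D → J
  D is a chain here and D is conditioned on, so the path is blocked at D.
Every path is blocked, so G and J are d-separated given {A, D, E, L}.

Yes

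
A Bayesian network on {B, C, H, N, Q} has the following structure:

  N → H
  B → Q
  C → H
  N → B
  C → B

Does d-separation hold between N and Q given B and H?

Yes — N and Q are d-separated given {B, H}.

We examine all 2 paths between N and Q:
Path 1: N → B → Q
  B is a chain here and B is conditioned on, so the path is blocked at B.
Path 2: N → H ← C → B → Q
  B is a chain here and B is conditioned on, so the path is blocked at B.
All paths are blocked; N ⊥ Q | {B, H} holds.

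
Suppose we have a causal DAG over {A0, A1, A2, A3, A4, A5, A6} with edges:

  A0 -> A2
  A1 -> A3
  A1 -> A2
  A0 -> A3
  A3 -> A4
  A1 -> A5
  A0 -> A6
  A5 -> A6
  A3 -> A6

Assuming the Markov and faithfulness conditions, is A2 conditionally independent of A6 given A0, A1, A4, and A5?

Yes

We examine all 6 paths between A2 and A6:
  1. A2 ← A1 → A5 → A6 — A1:fork[blocks]; A5:chain[blocks] ⇒ blocked
  2. A2 ← A1 → A3 → A6 — A1:fork[blocks]; A3:chain[open] ⇒ blocked
  3. A2 ← A1 → A3 ← A0 → A6 — A1:fork[blocks]; A3:collider[open]; A0:fork[blocks] ⇒ blocked
  4. A2 ← A0 → A3 → A6 — A0:fork[blocks]; A3:chain[open] ⇒ blocked
  5. A2 ← A0 → A3 ← A1 → A5 → A6 — A0:fork[blocks]; A3:collider[open]; A1:fork[blocks]; A5:chain[blocks] ⇒ blocked
  6. A2 ← A0 → A6 — A0:fork[blocks] ⇒ blocked
Since every path is blocked, d-separation holds.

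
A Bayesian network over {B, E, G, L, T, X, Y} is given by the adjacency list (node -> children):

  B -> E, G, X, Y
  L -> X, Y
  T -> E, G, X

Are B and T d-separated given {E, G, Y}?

We examine all 4 paths between B and T:
Path 1: B → E ← T
  E is a collider and E is conditioned on, which opens it — no node blocks this path, so it is active.
Path 2: B → Y ← L → X ← T
  X is a collider here and neither X nor any of its descendants is conditioned on, so the collider stays closed — the path is blocked at X.
Path 3: B → G ← T
  G is a collider and G is conditioned on, which opens it — no node blocks this path, so it is active.
Path 4: B → X ← T
  X is a collider here and neither X nor any of its descendants is conditioned on, so the collider stays closed — the path is blocked at X.
Since the path B → E ← T is active, B and T are not d-separated given {E, G, Y}.

No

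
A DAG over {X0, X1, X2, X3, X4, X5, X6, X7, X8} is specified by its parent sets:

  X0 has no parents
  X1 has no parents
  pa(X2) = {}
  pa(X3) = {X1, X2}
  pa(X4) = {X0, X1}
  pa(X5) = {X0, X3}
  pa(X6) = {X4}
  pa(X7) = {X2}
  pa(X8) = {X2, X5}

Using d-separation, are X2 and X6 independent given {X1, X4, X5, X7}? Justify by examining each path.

We examine all 4 paths between X2 and X6:
Path 1: X2 → X8 ← X5 ← X0 → X4 → X6
  X8 is a collider here and neither X8 nor any of its descendants is conditioned on, so the collider stays closed — the path is blocked at X8.
Path 2: X2 → X8 ← X5 ← X3 ← X1 → X4 → X6
  X8 is a collider here and neither X8 nor any of its descendants is conditioned on, so the collider stays closed — the path is blocked at X8.
Path 3: X2 → X3 ← X1 → X4 → X6
  X1 is a fork here and X1 is conditioned on, so the path is blocked at X1.
Path 4: X2 → X3 → X5 ← X0 → X4 → X6
  X4 is a chain here and X4 is conditioned on, so the path is blocked at X4.
Every path is blocked, so X2 and X6 are d-separated given {X1, X4, X5, X7}.

Yes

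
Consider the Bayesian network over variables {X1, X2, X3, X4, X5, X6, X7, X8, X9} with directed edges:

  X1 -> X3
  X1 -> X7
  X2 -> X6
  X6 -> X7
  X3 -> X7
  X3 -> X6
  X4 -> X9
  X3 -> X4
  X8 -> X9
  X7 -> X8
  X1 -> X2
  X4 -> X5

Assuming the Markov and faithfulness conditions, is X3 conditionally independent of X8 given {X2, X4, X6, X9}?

6 paths connect X3 and X8; each must be blocked for d-separation to hold:
Path 1: X3 ← X1 → X2 → X6 → X7 → X8
  X2 is a chain here and X2 is conditioned on, so the path is blocked at X2.
Path 2: X3 ← X1 → X7 → X8
  X1 is a fork and X1 is not conditioned on; X7 is a chain and X7 is not conditioned on — no node blocks this path, so it is active.
Path 3: X3 → X4 → X9 ← X8
  X4 is a chain here and X4 is conditioned on, so the path is blocked at X4.
Path 4: X3 → X6 ← X2 ← X1 → X7 → X8
  X2 is a chain here and X2 is conditioned on, so the path is blocked at X2.
Path 5: X3 → X6 → X7 → X8
  X6 is a chain here and X6 is conditioned on, so the path is blocked at X6.
Path 6: X3 → X7 → X8
  X7 is a chain and X7 is not conditioned on — no node blocks this path, so it is active.
Since the path X3 ← X1 → X7 → X8 is active, X3 and X8 are not d-separated given {X2, X4, X6, X9}.

No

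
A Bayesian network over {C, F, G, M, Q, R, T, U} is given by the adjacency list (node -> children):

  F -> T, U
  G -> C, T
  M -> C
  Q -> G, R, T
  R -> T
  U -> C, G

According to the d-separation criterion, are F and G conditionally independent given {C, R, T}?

No — F and G are not d-separated given {C, R, T}.

There are 5 undirected paths between F and G; checking each against the conditioning set {C, R, T}:
Path 1: F → T ← R ← Q → G
  R is a chain here and R is conditioned on, so the path is blocked at R.
Path 2: F → T ← Q → G
  T is a collider and T is conditioned on, which opens it; Q is a fork and Q is not conditioned on — no node blocks this path, so it is active.
Path 3: F → T ← G
  T is a collider and T is conditioned on, which opens it — no node blocks this path, so it is active.
Path 4: F → U → C ← G
  U is a chain and U is not conditioned on; C is a collider and C is conditioned on, which opens it — no node blocks this path, so it is active.
Path 5: F → U → G
  U is a chain and U is not conditioned on — no node blocks this path, so it is active.
Because an active path exists, F and G are not d-separated.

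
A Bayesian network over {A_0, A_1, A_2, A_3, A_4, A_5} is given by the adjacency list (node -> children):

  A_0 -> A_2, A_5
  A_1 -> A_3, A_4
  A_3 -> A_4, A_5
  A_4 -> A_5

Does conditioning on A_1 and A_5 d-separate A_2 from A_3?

No — A_2 and A_3 are not d-separated given {A_1, A_5}.

We examine all 3 paths between A_2 and A_3:
Path 1: A_2 ← A_0 → A_5 ← A_3
  A_0 is a fork and A_0 is not conditioned on; A_5 is a collider and A_5 is conditioned on, which opens it — no node blocks this path, so it is active.
Path 2: A_2 ← A_0 → A_5 ← A_4 ← A_3
  A_0 is a fork and A_0 is not conditioned on; A_5 is a collider and A_5 is conditioned on, which opens it; A_4 is a chain and A_4 is not conditioned on — no node blocks this path, so it is active.
Path 3: A_2 ← A_0 → A_5 ← A_4 ← A_1 → A_3
  A_1 is a fork here and A_1 is conditioned on, so the path is blocked at A_1.
At least one path is unblocked, so d-separation fails.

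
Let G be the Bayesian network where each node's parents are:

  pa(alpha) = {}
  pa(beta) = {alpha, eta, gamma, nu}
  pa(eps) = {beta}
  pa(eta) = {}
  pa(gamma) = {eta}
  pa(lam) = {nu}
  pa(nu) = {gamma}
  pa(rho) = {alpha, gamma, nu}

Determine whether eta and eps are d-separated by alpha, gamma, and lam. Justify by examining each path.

No

There are 6 undirected paths between eta and eps; checking each against the conditioning set {alpha, gamma, lam}:
Path 1: eta → gamma → nu → rho ← alpha → beta → eps
  gamma is a chain here and gamma is conditioned on, so the path is blocked at gamma.
Path 2: eta → gamma → nu → beta → eps
  gamma is a chain here and gamma is conditioned on, so the path is blocked at gamma.
Path 3: eta → gamma → rho ← nu → beta → eps
  gamma is a chain here and gamma is conditioned on, so the path is blocked at gamma.
Path 4: eta → gamma → rho ← alpha → beta → eps
  gamma is a chain here and gamma is conditioned on, so the path is blocked at gamma.
Path 5: eta → gamma → beta → eps
  gamma is a chain here and gamma is conditioned on, so the path is blocked at gamma.
Path 6: eta → beta → eps
  beta is a chain and beta is not conditioned on — no node blocks this path, so it is active.
At least one path is unblocked, so d-separation fails.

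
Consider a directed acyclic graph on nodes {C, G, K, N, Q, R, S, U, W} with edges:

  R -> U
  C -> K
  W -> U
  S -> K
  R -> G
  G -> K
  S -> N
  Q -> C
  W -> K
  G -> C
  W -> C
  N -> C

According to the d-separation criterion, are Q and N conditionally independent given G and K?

No

We examine all 6 paths between Q and N:
  1. Q → C ← N — C:collider[open] ⇒ active
  2. Q → C ← W → U ← R → G → K ← S → N — C:collider[open]; W:fork[open]; U:collider[blocks]; R:fork[open]; G:chain[blocks]; K:collider[open]; S:fork[open] ⇒ blocked
  3. Q → C ← W → K ← S → N — C:collider[open]; W:fork[open]; K:collider[open]; S:fork[open] ⇒ active
  4. Q → C → K ← S → N — C:chain[open]; K:collider[open]; S:fork[open] ⇒ active
  5. Q → C ← G ← R → U ← W → K ← S → N — C:collider[open]; G:chain[blocks]; R:fork[open]; U:collider[blocks]; W:fork[open]; K:collider[open]; S:fork[open] ⇒ blocked
  6. Q → C ← G → K ← S → N — C:collider[open]; G:fork[blocks]; K:collider[open]; S:fork[open] ⇒ blocked
Since the path Q → C ← N is active, Q and N are not d-separated given {G, K}.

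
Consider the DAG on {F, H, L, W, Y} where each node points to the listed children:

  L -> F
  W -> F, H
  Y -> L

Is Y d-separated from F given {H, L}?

The only undirected path from Y to F is:
  1. Y → L → F — L:chain[blocks] ⇒ blocked
Every path is blocked, so Y and F are d-separated given {H, L}.

Yes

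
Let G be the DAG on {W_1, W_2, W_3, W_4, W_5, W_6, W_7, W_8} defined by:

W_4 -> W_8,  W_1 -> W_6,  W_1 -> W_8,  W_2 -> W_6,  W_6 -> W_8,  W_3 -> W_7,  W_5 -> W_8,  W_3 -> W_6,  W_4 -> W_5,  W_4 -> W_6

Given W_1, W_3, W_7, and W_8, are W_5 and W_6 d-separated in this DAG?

No

We examine all 6 paths between W_5 and W_6:
  1. W_5 → W_8 ← W_1 → W_6 — W_8:collider[open]; W_1:fork[blocks] ⇒ blocked
  2. W_5 → W_8 ← W_4 → W_6 — W_8:collider[open]; W_4:fork[open] ⇒ active
  3. W_5 → W_8 ← W_6 — W_8:collider[open] ⇒ active
  4. W_5 ← W_4 → W_8 ← W_1 → W_6 — W_4:fork[open]; W_8:collider[open]; W_1:fork[blocks] ⇒ blocked
  5. W_5 ← W_4 → W_8 ← W_6 — W_4:fork[open]; W_8:collider[open] ⇒ active
  6. W_5 ← W_4 → W_6 — W_4:fork[open] ⇒ active
Since the path W_5 → W_8 ← W_4 → W_6 is active, W_5 and W_6 are not d-separated given {W_1, W_3, W_7, W_8}.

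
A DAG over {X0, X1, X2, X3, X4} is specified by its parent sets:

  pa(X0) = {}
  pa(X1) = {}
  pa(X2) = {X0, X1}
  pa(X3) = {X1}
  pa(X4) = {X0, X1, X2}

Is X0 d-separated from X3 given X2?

We examine all 4 paths between X0 and X3:
Path 1: X0 → X4 ← X1 → X3
  X4 is a collider here and neither X4 nor any of its descendants is conditioned on, so the collider stays closed — the path is blocked at X4.
Path 2: X0 → X4 ← X2 ← X1 → X3
  X4 is a collider here and neither X4 nor any of its descendants is conditioned on, so the collider stays closed — the path is blocked at X4.
Path 3: X0 → X2 → X4 ← X1 → X3
  X2 is a chain here and X2 is conditioned on, so the path is blocked at X2.
Path 4: X0 → X2 ← X1 → X3
  X2 is a collider and X2 is conditioned on, which opens it; X1 is a fork and X1 is not conditioned on — no node blocks this path, so it is active.
Because an active path exists, X0 and X3 are not d-separated.

No — X0 and X3 are not d-separated given {X2}.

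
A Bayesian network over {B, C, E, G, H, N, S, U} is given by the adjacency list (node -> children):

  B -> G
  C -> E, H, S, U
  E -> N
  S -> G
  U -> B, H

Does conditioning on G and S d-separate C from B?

No — C and B are not d-separated given {G, S}.

We examine all 3 paths between C and B:
Path 1: C → U → B
  U is a chain and U is not conditioned on — no node blocks this path, so it is active.
Path 2: C → S → G ← B
  S is a chain here and S is conditioned on, so the path is blocked at S.
Path 3: C → H ← U → B
  H is a collider here and neither H nor any of its descendants is conditioned on, so the collider stays closed — the path is blocked at H.
Since the path C → U → B is active, C and B are not d-separated given {G, S}.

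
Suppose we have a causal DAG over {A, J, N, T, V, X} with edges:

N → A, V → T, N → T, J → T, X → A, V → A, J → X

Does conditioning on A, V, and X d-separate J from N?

There are 4 undirected paths between J and N; checking each against the conditioning set {A, V, X}:
Path 1: J → X → A ← V → T ← N
  X is a chain here and X is conditioned on, so the path is blocked at X.
Path 2: J → X → A ← N
  X is a chain here and X is conditioned on, so the path is blocked at X.
Path 3: J → T ← V → A ← N
  T is a collider here and neither T nor any of its descendants is conditioned on, so the collider stays closed — the path is blocked at T.
Path 4: J → T ← N
  T is a collider here and neither T nor any of its descendants is conditioned on, so the collider stays closed — the path is blocked at T.
All paths are blocked; J ⊥ N | {A, V, X} holds.

Yes — J and N are d-separated given {A, V, X}.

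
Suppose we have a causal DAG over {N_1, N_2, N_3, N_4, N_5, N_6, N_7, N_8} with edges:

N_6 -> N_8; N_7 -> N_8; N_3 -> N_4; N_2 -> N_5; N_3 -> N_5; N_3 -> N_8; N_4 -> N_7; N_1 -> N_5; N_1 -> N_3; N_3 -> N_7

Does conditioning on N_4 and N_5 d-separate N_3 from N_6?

Yes

We examine all 3 paths between N_3 and N_6:
Path 1: N_3 → N_4 → N_7 → N_8 ← N_6
  N_4 is a chain here and N_4 is conditioned on, so the path is blocked at N_4.
Path 2: N_3 → N_7 → N_8 ← N_6
  N_8 is a collider here and neither N_8 nor any of its descendants is conditioned on, so the collider stays closed — the path is blocked at N_8.
Path 3: N_3 → N_8 ← N_6
  N_8 is a collider here and neither N_8 nor any of its descendants is conditioned on, so the collider stays closed — the path is blocked at N_8.
Every path is blocked, so N_3 and N_6 are d-separated given {N_4, N_5}.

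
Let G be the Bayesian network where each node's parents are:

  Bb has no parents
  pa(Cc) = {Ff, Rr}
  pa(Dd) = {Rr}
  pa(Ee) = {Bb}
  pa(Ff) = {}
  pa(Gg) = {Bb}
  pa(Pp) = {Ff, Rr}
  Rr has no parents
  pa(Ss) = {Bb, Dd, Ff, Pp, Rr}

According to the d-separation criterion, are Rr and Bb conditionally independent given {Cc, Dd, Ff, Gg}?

We examine all 6 paths between Rr and Bb:
  1. Rr → Cc ← Ff → Ss ← Bb — Cc:collider[open]; Ff:fork[blocks]; Ss:collider[blocks] ⇒ blocked
  2. Rr → Cc ← Ff → Pp → Ss ← Bb — Cc:collider[open]; Ff:fork[blocks]; Pp:chain[open]; Ss:collider[blocks] ⇒ blocked
  3. Rr → Ss ← Bb — Ss:collider[blocks] ⇒ blocked
  4. Rr → Dd → Ss ← Bb — Dd:chain[blocks]; Ss:collider[blocks] ⇒ blocked
  5. Rr → Pp → Ss ← Bb — Pp:chain[open]; Ss:collider[blocks] ⇒ blocked
  6. Rr → Pp ← Ff → Ss ← Bb — Pp:collider[blocks]; Ff:fork[blocks]; Ss:collider[blocks] ⇒ blocked
All paths are blocked; Rr ⊥ Bb | {Cc, Dd, Ff, Gg} holds.

Yes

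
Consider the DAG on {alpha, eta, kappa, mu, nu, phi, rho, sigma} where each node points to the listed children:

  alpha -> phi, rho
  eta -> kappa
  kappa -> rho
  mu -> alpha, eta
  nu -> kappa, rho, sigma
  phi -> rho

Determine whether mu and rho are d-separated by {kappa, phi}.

4 paths connect mu and rho; each must be blocked for d-separation to hold:
Path 1: mu → eta → kappa → rho
  kappa is a chain here and kappa is conditioned on, so the path is blocked at kappa.
Path 2: mu → eta → kappa ← nu → rho
  eta is a chain and eta is not conditioned on; kappa is a collider and kappa is conditioned on, which opens it; nu is a fork and nu is not conditioned on — no node blocks this path, so it is active.
Path 3: mu → alpha → rho
  alpha is a chain and alpha is not conditioned on — no node blocks this path, so it is active.
Path 4: mu → alpha → phi → rho
  phi is a chain here and phi is conditioned on, so the path is blocked at phi.
Because an active path exists, mu and rho are not d-separated.

No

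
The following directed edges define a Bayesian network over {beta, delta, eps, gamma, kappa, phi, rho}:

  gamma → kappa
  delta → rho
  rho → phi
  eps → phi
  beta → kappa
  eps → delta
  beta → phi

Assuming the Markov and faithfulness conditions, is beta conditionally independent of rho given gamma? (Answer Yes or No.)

There are 2 undirected paths between beta and rho; checking each against the conditioning set {gamma}:
Path 1: beta → phi ← rho
  phi is a collider here and neither phi nor any of its descendants is conditioned on, so the collider stays closed — the path is blocked at phi.
Path 2: beta → phi ← eps → delta → rho
  phi is a collider here and neither phi nor any of its descendants is conditioned on, so the collider stays closed — the path is blocked at phi.
All paths are blocked; beta ⊥ rho | {gamma} holds.

Yes — beta and rho are d-separated given {gamma}.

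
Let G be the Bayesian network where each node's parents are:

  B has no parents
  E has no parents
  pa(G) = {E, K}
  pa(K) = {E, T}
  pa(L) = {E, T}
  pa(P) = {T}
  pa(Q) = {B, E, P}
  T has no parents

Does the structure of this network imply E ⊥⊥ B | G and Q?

No

We examine all 4 paths between E and B:
Path 1: E → K ← T → P → Q ← B
  K is a collider and its descendant G is conditioned on, which opens it; T is a fork and T is not conditioned on; P is a chain and P is not conditioned on; Q is a collider and Q is conditioned on, which opens it — no node blocks this path, so it is active.
Path 2: E → Q ← B
  Q is a collider and Q is conditioned on, which opens it — no node blocks this path, so it is active.
Path 3: E → L ← T → P → Q ← B
  L is a collider here and neither L nor any of its descendants is conditioned on, so the collider stays closed — the path is blocked at L.
Path 4: E → G ← K ← T → P → Q ← B
  G is a collider and G is conditioned on, which opens it; K is a chain and K is not conditioned on; T is a fork and T is not conditioned on; P is a chain and P is not conditioned on; Q is a collider and Q is conditioned on, which opens it — no node blocks this path, so it is active.
Because an active path exists, E and B are not d-separated.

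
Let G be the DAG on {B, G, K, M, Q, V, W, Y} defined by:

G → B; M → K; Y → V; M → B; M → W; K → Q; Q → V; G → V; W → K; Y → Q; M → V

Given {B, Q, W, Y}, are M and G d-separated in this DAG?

No

Enumerating the 6 paths from M to G and testing each for blocking by {B, Q, W, Y}:
  1. M → B ← G — B:collider[open] ⇒ active
  2. M → K → Q → V ← G — K:chain[open]; Q:chain[blocks]; V:collider[blocks] ⇒ blocked
  3. M → K → Q ← Y → V ← G — K:chain[open]; Q:collider[open]; Y:fork[blocks]; V:collider[blocks] ⇒ blocked
  4. M → V ← G — V:collider[blocks] ⇒ blocked
  5. M → W → K → Q → V ← G — W:chain[blocks]; K:chain[open]; Q:chain[blocks]; V:collider[blocks] ⇒ blocked
  6. M → W → K → Q ← Y → V ← G — W:chain[blocks]; K:chain[open]; Q:collider[open]; Y:fork[blocks]; V:collider[blocks] ⇒ blocked
At least one path is unblocked, so d-separation fails.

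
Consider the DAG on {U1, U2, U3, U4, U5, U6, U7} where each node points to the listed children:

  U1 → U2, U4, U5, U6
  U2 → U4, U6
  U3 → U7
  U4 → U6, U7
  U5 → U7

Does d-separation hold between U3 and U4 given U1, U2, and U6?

We examine all 6 paths between U3 and U4:
Path 1: U3 → U7 ← U5 ← U1 → U2 → U4
  U7 is a collider here and neither U7 nor any of its descendants is conditioned on, so the collider stays closed — the path is blocked at U7.
Path 2: U3 → U7 ← U5 ← U1 → U2 → U6 ← U4
  U7 is a collider here and neither U7 nor any of its descendants is conditioned on, so the collider stays closed — the path is blocked at U7.
Path 3: U3 → U7 ← U5 ← U1 → U4
  U7 is a collider here and neither U7 nor any of its descendants is conditioned on, so the collider stays closed — the path is blocked at U7.
Path 4: U3 → U7 ← U5 ← U1 → U6 ← U2 → U4
  U7 is a collider here and neither U7 nor any of its descendants is conditioned on, so the collider stays closed — the path is blocked at U7.
Path 5: U3 → U7 ← U5 ← U1 → U6 ← U4
  U7 is a collider here and neither U7 nor any of its descendants is conditioned on, so the collider stays closed — the path is blocked at U7.
Path 6: U3 → U7 ← U4
  U7 is a collider here and neither U7 nor any of its descendants is conditioned on, so the collider stays closed — the path is blocked at U7.
Every path is blocked, so U3 and U4 are d-separated given {U1, U2, U6}.

Yes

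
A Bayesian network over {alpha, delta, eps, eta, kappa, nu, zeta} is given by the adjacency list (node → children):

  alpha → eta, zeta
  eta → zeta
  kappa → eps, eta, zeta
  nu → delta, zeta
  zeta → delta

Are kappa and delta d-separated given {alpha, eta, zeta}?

No

6 paths connect kappa and delta; each must be blocked for d-separation to hold:
  1. kappa → zeta → delta — zeta:chain[blocks] ⇒ blocked
  2. kappa → zeta ← nu → delta — zeta:collider[open]; nu:fork[open] ⇒ active
  3. kappa → eta ← alpha → zeta → delta — eta:collider[open]; alpha:fork[blocks]; zeta:chain[blocks] ⇒ blocked
  4. kappa → eta ← alpha → zeta ← nu → delta — eta:collider[open]; alpha:fork[blocks]; zeta:collider[open]; nu:fork[open] ⇒ blocked
  5. kappa → eta → zeta → delta — eta:chain[blocks]; zeta:chain[blocks] ⇒ blocked
  6. kappa → eta → zeta ← nu → delta — eta:chain[blocks]; zeta:collider[open]; nu:fork[open] ⇒ blocked
Since the path kappa → zeta ← nu → delta is active, kappa and delta are not d-separated given {alpha, eta, zeta}.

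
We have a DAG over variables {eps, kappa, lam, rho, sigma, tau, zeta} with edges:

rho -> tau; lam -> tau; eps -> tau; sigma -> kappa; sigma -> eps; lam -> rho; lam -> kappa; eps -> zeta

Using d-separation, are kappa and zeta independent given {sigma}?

We examine all 3 paths between kappa and zeta:
Path 1: kappa ← sigma → eps → zeta
  sigma is a fork here and sigma is conditioned on, so the path is blocked at sigma.
Path 2: kappa ← lam → tau ← eps → zeta
  tau is a collider here and neither tau nor any of its descendants is conditioned on, so the collider stays closed — the path is blocked at tau.
Path 3: kappa ← lam → rho → tau ← eps → zeta
  tau is a collider here and neither tau nor any of its descendants is conditioned on, so the collider stays closed — the path is blocked at tau.
Every path is blocked, so kappa and zeta are d-separated given {sigma}.

Yes — kappa and zeta are d-separated given {sigma}.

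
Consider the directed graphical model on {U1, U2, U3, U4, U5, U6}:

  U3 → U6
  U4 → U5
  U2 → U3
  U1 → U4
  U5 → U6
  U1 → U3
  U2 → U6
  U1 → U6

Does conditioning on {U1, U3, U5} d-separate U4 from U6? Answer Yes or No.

Enumerating the 4 paths from U4 to U6 and testing each for blocking by {U1, U3, U5}:
Path 1: U4 → U5 → U6
  U5 is a chain here and U5 is conditioned on, so the path is blocked at U5.
Path 2: U4 ← U1 → U6
  U1 is a fork here and U1 is conditioned on, so the path is blocked at U1.
Path 3: U4 ← U1 → U3 → U6
  U1 is a fork here and U1 is conditioned on, so the path is blocked at U1.
Path 4: U4 ← U1 → U3 ← U2 → U6
  U1 is a fork here and U1 is conditioned on, so the path is blocked at U1.
Every path is blocked, so U4 and U6 are d-separated given {U1, U3, U5}.

Yes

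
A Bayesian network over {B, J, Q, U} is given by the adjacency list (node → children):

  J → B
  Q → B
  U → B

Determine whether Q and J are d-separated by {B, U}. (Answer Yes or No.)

There is one path between Q and J:
Path 1: Q → B ← J
  B is a collider and B is conditioned on, which opens it — no node blocks this path, so it is active.
Since the path Q → B ← J is active, Q and J are not d-separated given {B, U}.

No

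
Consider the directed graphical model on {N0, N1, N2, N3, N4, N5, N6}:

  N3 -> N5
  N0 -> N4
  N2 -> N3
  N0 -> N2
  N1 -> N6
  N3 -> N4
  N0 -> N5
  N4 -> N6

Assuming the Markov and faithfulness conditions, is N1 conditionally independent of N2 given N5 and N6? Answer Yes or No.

No

We examine all 4 paths between N1 and N2:
Path 1: N1 → N6 ← N4 ← N0 → N5 ← N3 ← N2
  N6 is a collider and N6 is conditioned on, which opens it; N4 is a chain and N4 is not conditioned on; N0 is a fork and N0 is not conditioned on; N5 is a collider and N5 is conditioned on, which opens it; N3 is a chain and N3 is not conditioned on — no node blocks this path, so it is active.
Path 2: N1 → N6 ← N4 ← N0 → N2
  N6 is a collider and N6 is conditioned on, which opens it; N4 is a chain and N4 is not conditioned on; N0 is a fork and N0 is not conditioned on — no node blocks this path, so it is active.
Path 3: N1 → N6 ← N4 ← N3 → N5 ← N0 → N2
  N6 is a collider and N6 is conditioned on, which opens it; N4 is a chain and N4 is not conditioned on; N3 is a fork and N3 is not conditioned on; N5 is a collider and N5 is conditioned on, which opens it; N0 is a fork and N0 is not conditioned on — no node blocks this path, so it is active.
Path 4: N1 → N6 ← N4 ← N3 ← N2
  N6 is a collider and N6 is conditioned on, which opens it; N4 is a chain and N4 is not conditioned on; N3 is a chain and N3 is not conditioned on — no node blocks this path, so it is active.
Since the path N1 → N6 ← N4 ← N0 → N5 ← N3 ← N2 is active, N1 and N2 are not d-separated given {N5, N6}.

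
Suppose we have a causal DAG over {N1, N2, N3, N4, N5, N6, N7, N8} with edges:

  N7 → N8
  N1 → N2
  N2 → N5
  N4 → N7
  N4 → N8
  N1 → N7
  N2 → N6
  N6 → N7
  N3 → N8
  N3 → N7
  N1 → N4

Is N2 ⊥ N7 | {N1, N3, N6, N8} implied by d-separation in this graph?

5 paths connect N2 and N7; each must be blocked for d-separation to hold:
Path 1: N2 ← N1 → N4 → N8 ← N3 → N7
  N1 is a fork here and N1 is conditioned on, so the path is blocked at N1.
Path 2: N2 ← N1 → N4 → N8 ← N7
  N1 is a fork here and N1 is conditioned on, so the path is blocked at N1.
Path 3: N2 ← N1 → N4 → N7
  N1 is a fork here and N1 is conditioned on, so the path is blocked at N1.
Path 4: N2 ← N1 → N7
  N1 is a fork here and N1 is conditioned on, so the path is blocked at N1.
Path 5: N2 → N6 → N7
  N6 is a chain here and N6 is conditioned on, so the path is blocked at N6.
Every path is blocked, so N2 and N7 are d-separated given {N1, N3, N6, N8}.

Yes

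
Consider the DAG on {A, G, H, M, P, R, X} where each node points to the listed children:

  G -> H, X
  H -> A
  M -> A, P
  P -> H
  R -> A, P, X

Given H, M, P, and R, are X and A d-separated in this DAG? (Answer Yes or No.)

Yes

There are 6 undirected paths between X and A; checking each against the conditioning set {H, M, P, R}:
Path 1: X ← G → H → A
  H is a chain here and H is conditioned on, so the path is blocked at H.
Path 2: X ← G → H ← P ← M → A
  P is a chain here and P is conditioned on, so the path is blocked at P.
Path 3: X ← G → H ← P ← R → A
  P is a chain here and P is conditioned on, so the path is blocked at P.
Path 4: X ← R → A
  R is a fork here and R is conditioned on, so the path is blocked at R.
Path 5: X ← R → P ← M → A
  R is a fork here and R is conditioned on, so the path is blocked at R.
Path 6: X ← R → P → H → A
  R is a fork here and R is conditioned on, so the path is blocked at R.
Since every path is blocked, d-separation holds.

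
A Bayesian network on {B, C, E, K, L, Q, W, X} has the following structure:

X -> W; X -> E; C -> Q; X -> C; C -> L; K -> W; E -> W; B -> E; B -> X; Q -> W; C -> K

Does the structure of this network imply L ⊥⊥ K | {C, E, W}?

Yes — L and K are d-separated given {C, E, W}.

We examine all 5 paths between L and K:
Path 1: L ← C → K
  C is a fork here and C is conditioned on, so the path is blocked at C.
Path 2: L ← C → Q → W ← K
  C is a fork here and C is conditioned on, so the path is blocked at C.
Path 3: L ← C ← X ← B → E → W ← K
  C is a chain here and C is conditioned on, so the path is blocked at C.
Path 4: L ← C ← X → E → W ← K
  C is a chain here and C is conditioned on, so the path is blocked at C.
Path 5: L ← C ← X → W ← K
  C is a chain here and C is conditioned on, so the path is blocked at C.
All paths are blocked; L ⊥ K | {C, E, W} holds.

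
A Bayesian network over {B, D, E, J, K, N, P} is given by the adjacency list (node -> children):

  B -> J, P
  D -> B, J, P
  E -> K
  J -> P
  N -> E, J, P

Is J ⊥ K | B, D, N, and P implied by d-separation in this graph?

Yes

We examine all 6 paths between J and K:
Path 1: J ← D → P ← N → E → K
  D is a fork here and D is conditioned on, so the path is blocked at D.
Path 2: J ← D → B → P ← N → E → K
  D is a fork here and D is conditioned on, so the path is blocked at D.
Path 3: J ← N → E → K
  N is a fork here and N is conditioned on, so the path is blocked at N.
Path 4: J → P ← N → E → K
  N is a fork here and N is conditioned on, so the path is blocked at N.
Path 5: J ← B ← D → P ← N → E → K
  B is a chain here and B is conditioned on, so the path is blocked at B.
Path 6: J ← B → P ← N → E → K
  B is a fork here and B is conditioned on, so the path is blocked at B.
All paths are blocked; J ⊥ K | {B, D, N, P} holds.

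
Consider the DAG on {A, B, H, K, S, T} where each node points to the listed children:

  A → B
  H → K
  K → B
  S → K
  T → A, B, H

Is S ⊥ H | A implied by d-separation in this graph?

Yes

We examine all 3 paths between S and H:
  1. S → K → B ← T → H — K:chain[open]; B:collider[blocks]; T:fork[open] ⇒ blocked
  2. S → K → B ← A ← T → H — K:chain[open]; B:collider[blocks]; A:chain[blocks]; T:fork[open] ⇒ blocked
  3. S → K ← H — K:collider[blocks] ⇒ blocked
Since every path is blocked, d-separation holds.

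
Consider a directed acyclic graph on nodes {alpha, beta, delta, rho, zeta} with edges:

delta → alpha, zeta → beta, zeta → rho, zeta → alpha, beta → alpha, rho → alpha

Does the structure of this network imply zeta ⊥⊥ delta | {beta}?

Yes

There are 3 undirected paths between zeta and delta; checking each against the conditioning set {beta}:
Path 1: zeta → alpha ← delta
  alpha is a collider here and neither alpha nor any of its descendants is conditioned on, so the collider stays closed — the path is blocked at alpha.
Path 2: zeta → rho → alpha ← delta
  alpha is a collider here and neither alpha nor any of its descendants is conditioned on, so the collider stays closed — the path is blocked at alpha.
Path 3: zeta → beta → alpha ← delta
  beta is a chain here and beta is conditioned on, so the path is blocked at beta.
Every path is blocked, so zeta and delta are d-separated given {beta}.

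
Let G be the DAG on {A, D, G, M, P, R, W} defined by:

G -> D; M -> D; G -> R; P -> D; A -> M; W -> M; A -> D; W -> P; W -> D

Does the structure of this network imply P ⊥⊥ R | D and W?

No — P and R are not d-separated given {D, W}.

We examine all 4 paths between P and R:
  1. P ← W → M ← A → D ← G → R — W:fork[blocks]; M:collider[open]; A:fork[open]; D:collider[open]; G:fork[open] ⇒ blocked
  2. P ← W → M → D ← G → R — W:fork[blocks]; M:chain[open]; D:collider[open]; G:fork[open] ⇒ blocked
  3. P ← W → D ← G → R — W:fork[blocks]; D:collider[open]; G:fork[open] ⇒ blocked
  4. P → D ← G → R — D:collider[open]; G:fork[open] ⇒ active
Since the path P → D ← G → R is active, P and R are not d-separated given {D, W}.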